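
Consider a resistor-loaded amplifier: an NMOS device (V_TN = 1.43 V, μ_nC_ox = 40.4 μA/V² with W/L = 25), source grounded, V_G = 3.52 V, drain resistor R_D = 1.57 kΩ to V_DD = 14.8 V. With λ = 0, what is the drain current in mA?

I_D = 2.21 mA

V_GS = V_G = 3.52 V, so V_ov = 3.52 − 1.43 = 2.09 V.
k_n = μ_nC_ox · (W/L) = 1.01 mA/V².
Assume saturation: I_D = ½ k_n V_ov² = 0.5 × 1.01 × 2.09² = 2.21 mA, giving V_DS = V_DD − I_D R_D = 14.8 − 2.21 × 1.57 = 11.3 V.
V_DS = 11.3 V ≥ V_ov = 2.09 V, confirming saturation.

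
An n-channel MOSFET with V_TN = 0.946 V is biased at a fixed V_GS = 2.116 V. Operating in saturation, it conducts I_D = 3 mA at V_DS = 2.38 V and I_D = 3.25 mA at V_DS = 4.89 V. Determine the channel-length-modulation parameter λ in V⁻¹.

λ = 0.0360 V⁻¹

With V_GS fixed, I_D ∝ (1 + λ V_DS) in saturation, so I_D2/I_D1 = (1 + λ V_DS2)/(1 + λ V_DS1).
3.25/3 = 1.083 = (1 + 4.89 λ)/(1 + 2.38 λ).
Solving: λ (I_D1 V_DS2 − I_D2 V_DS1) = I_D2 − I_D1, so λ = (3.25 − 3) / (3 × 4.89 − 3.25 × 2.38) = 0.25 / 6.93 = 0.036 V⁻¹.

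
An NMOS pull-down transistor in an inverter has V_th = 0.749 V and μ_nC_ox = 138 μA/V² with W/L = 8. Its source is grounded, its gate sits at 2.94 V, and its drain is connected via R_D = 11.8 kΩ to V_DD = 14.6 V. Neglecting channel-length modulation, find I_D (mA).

V_GS = V_G = 2.94 V, so V_ov = 2.94 − 0.749 = 2.19 V.
k_n = μ_nC_ox · (W/L) = 1.104 mA/V².
Assume saturation: I_D = ½ k_n V_ov² = 0.5 × 1.104 × 2.19² = 2.65 mA, giving V_DS = V_DD − I_D R_D = 14.6 − 2.65 × 11.8 = -16.7 V.
But -16.7 V < V_ov = 2.19 V, so the device is actually in triode.
In triode I_D = k_n[V_ov V_DS − ½ V_DS²] and I_D = (V_DD − V_DS)/R_D. Equating: 6.51 V_DS² − 29.54 V_DS + 14.6 = 0, giving V_DS = 0.564 V (the root below V_ov).
I_D = (14.6 − 0.564) / 11.8 = 1.19 mA.

I_D = 1.19 mA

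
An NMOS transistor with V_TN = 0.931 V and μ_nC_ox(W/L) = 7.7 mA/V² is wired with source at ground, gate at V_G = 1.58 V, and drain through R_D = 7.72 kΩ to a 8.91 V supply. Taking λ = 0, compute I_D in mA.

I_D = 1.12 mA

V_GS = V_G = 1.58 V, so V_ov = 1.58 − 0.931 = 0.649 V.
Assume saturation: I_D = ½ k_n V_ov² = 0.5 × 7.7 × 0.649² = 1.62 mA, giving V_DS = V_DD − I_D R_D = 8.91 − 1.62 × 7.72 = -3.61 V.
But -3.61 V < V_ov = 0.649 V, so the device is actually in triode.
In triode I_D = k_n[V_ov V_DS − ½ V_DS²] and I_D = (V_DD − V_DS)/R_D. Equating: 29.7 V_DS² − 39.58 V_DS + 8.91 = 0, giving V_DS = 0.287 V (the root below V_ov).
I_D = (8.91 − 0.287) / 7.72 = 1.12 mA.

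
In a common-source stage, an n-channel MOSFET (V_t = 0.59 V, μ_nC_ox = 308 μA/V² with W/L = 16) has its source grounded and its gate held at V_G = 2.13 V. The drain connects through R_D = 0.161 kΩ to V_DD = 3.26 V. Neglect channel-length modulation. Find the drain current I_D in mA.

I_D = 5.84 mA

V_GS = V_G = 2.13 V, so V_ov = 2.13 − 0.59 = 1.54 V.
k_n = μ_nC_ox · (W/L) = 4.928 mA/V².
Assume saturation: I_D = ½ k_n V_ov² = 0.5 × 4.928 × 1.54² = 5.84 mA, giving V_DS = V_DD − I_D R_D = 3.26 − 5.84 × 0.161 = 2.32 V.
V_DS = 2.32 V ≥ V_ov = 1.54 V, confirming saturation.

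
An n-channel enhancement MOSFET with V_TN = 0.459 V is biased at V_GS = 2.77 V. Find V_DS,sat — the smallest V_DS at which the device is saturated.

V_DS,sat = 2.31 V

The boundary between triode and saturation is V_DS = V_GS − V_TN = V_ov.
V_ov = 2.77 − 0.459 = 2.31 V.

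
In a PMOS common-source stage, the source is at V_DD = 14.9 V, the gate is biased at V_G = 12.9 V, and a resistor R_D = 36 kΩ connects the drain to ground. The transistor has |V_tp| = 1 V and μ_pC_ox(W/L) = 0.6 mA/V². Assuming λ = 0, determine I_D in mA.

I_D = 0.300 mA

V_SG = V_DD − V_G = 14.9 − 12.9 = 2 V, so V_ov = 2 − 1 = 1 V.
Assume saturation: I_D = ½ k_p V_ov² = 0.5 × 0.6 × 1² = 0.3 mA, giving V_SD = V_DD − I_D R_D = 14.9 − 0.3 × 36 = 4.1 V.
V_SD = 4.1 V ≥ V_ov = 1 V, confirming saturation.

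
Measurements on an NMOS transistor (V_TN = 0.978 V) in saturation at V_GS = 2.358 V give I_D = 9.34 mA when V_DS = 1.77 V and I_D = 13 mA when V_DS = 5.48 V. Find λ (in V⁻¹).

λ = 0.130 V⁻¹

With V_GS fixed, I_D ∝ (1 + λ V_DS) in saturation, so I_D2/I_D1 = (1 + λ V_DS2)/(1 + λ V_DS1).
13/9.34 = 1.392 = (1 + 5.48 λ)/(1 + 1.77 λ).
Solving: λ (I_D1 V_DS2 − I_D2 V_DS1) = I_D2 − I_D1, so λ = (13 − 9.34) / (9.34 × 5.48 − 13 × 1.77) = 3.66 / 28.2 = 0.13 V⁻¹.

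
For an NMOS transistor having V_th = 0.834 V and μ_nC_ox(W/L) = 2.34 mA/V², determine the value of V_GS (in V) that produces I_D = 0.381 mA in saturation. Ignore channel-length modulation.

V_GS = 1.40 V

In saturation I_D = ½ k_n (V_GS − V_th)², so V_GS − V_th = √(2 I_D / k_n) = √(2 × 0.381 / 2.34) = 0.571 V.
V_GS = 0.834 + 0.571 = 1.4 V.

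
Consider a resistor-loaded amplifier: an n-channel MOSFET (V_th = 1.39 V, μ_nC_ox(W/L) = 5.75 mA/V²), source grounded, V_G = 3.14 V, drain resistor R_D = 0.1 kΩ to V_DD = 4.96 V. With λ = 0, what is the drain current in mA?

V_GS = V_G = 3.14 V, so V_ov = 3.14 − 1.39 = 1.75 V.
Assume saturation: I_D = ½ k_n V_ov² = 0.5 × 5.75 × 1.75² = 8.8 mA, giving V_DS = V_DD − I_D R_D = 4.96 − 8.8 × 0.1 = 4.08 V.
V_DS = 4.08 V ≥ V_ov = 1.75 V, confirming saturation.

I_D = 8.80 mA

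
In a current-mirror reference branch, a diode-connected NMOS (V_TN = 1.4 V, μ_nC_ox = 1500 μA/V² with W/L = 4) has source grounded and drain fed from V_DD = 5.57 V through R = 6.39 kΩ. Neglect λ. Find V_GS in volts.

With gate tied to drain, V_GS = V_DS ≥ V_GS − V_TN, so the device is in saturation.
k_n = μ_nC_ox · (W/L) = 6 mA/V².
KCL at the drain: ½ k_n (V_GS − V_TN)² = (V_DD − V_GS)/R.
Let x = V_GS − 1.4. Then 19.2 x² + x − 4.17 = 0, giving x = 0.441 V (positive root), so V_GS = 1.84 V.
I_D = (V_DD − V_GS)/R = (5.57 − 1.84) / 6.39 = 0.584 mA.

V_GS = 1.84 V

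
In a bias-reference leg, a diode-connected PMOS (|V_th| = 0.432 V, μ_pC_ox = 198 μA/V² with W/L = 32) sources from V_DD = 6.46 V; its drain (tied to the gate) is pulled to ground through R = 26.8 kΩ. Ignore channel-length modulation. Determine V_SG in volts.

With gate tied to drain, V_SG = V_SD ≥ V_SG − |V_th|, so the device is in saturation.
k_p = μ_pC_ox · (W/L) = 6.336 mA/V².
KCL at the drain: ½ k_p (V_SG − |V_th|)² = (V_DD − V_SG)/R.
Let x = V_SG − 0.432. Then 84.9 x² + x − 6.028 = 0, giving x = 0.261 V (positive root), so V_SG = 0.693 V.
I_D = (V_DD − V_SG)/R = (6.46 − 0.693) / 26.8 = 0.215 mA.

V_SG = 0.693 V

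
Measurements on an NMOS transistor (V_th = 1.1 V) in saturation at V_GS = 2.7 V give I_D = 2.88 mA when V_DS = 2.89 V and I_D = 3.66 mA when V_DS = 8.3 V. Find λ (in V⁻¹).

With V_GS fixed, I_D ∝ (1 + λ V_DS) in saturation, so I_D2/I_D1 = (1 + λ V_DS2)/(1 + λ V_DS1).
3.66/2.88 = 1.271 = (1 + 8.3 λ)/(1 + 2.89 λ).
Solving: λ (I_D1 V_DS2 − I_D2 V_DS1) = I_D2 − I_D1, so λ = (3.66 − 2.88) / (2.88 × 8.3 − 3.66 × 2.89) = 0.78 / 13.3 = 0.0585 V⁻¹.

λ = 0.0585 V⁻¹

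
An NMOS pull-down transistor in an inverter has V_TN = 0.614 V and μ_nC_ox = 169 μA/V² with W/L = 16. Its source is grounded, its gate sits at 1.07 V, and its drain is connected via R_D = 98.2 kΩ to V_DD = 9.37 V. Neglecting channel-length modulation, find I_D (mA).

V_GS = V_G = 1.07 V, so V_ov = 1.07 − 0.614 = 0.456 V.
k_n = μ_nC_ox · (W/L) = 2.704 mA/V².
Assume saturation: I_D = ½ k_n V_ov² = 0.5 × 2.704 × 0.456² = 0.281 mA, giving V_DS = V_DD − I_D R_D = 9.37 − 0.281 × 98.2 = -18.2 V.
But -18.2 V < V_ov = 0.456 V, so the device is actually in triode.
In triode I_D = k_n[V_ov V_DS − ½ V_DS²] and I_D = (V_DD − V_DS)/R_D. Equating: 133 V_DS² − 122.1 V_DS + 9.37 = 0, giving V_DS = 0.0845 V (the root below V_ov).
I_D = (9.37 − 0.0845) / 98.2 = 0.0946 mA.

I_D = 0.0946 mA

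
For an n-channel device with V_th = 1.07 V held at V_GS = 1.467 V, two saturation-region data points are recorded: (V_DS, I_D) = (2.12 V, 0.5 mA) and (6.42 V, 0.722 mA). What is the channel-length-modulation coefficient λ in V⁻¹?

With V_GS fixed, I_D ∝ (1 + λ V_DS) in saturation, so I_D2/I_D1 = (1 + λ V_DS2)/(1 + λ V_DS1).
0.722/0.5 = 1.444 = (1 + 6.42 λ)/(1 + 2.12 λ).
Solving: λ (I_D1 V_DS2 − I_D2 V_DS1) = I_D2 − I_D1, so λ = (0.722 − 0.5) / (0.5 × 6.42 − 0.722 × 2.12) = 0.222 / 1.68 = 0.132 V⁻¹.

λ = 0.132 V⁻¹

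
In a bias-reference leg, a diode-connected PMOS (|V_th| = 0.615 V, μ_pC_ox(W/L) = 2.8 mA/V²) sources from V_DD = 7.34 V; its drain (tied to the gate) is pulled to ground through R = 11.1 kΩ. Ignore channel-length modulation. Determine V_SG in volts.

V_SG = 1.24 V

With gate tied to drain, V_SG = V_SD ≥ V_SG − |V_th|, so the device is in saturation.
KCL at the drain: ½ k_p (V_SG − |V_th|)² = (V_DD − V_SG)/R.
Let x = V_SG − 0.615. Then 15.5 x² + x − 6.725 = 0, giving x = 0.626 V (positive root), so V_SG = 1.24 V.
I_D = (V_DD − V_SG)/R = (7.34 − 1.24) / 11.1 = 0.549 mA.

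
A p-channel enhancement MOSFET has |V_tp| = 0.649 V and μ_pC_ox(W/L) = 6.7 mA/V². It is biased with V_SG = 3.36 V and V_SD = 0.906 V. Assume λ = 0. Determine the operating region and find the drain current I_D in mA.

V_ov = V_SG − |V_tp| = 3.36 − 0.649 = 2.71 V.
Since V_SD = 0.906 V < V_ov = 2.71 V, the device is in the triode region.
I_D = k_p [V_ov · V_SD − ½ V_SD²] = 6.7 × [2.71 × 0.906 − 0.5 × 0.906²] = 13.7 mA.

Triode; I_D = 13.7 mA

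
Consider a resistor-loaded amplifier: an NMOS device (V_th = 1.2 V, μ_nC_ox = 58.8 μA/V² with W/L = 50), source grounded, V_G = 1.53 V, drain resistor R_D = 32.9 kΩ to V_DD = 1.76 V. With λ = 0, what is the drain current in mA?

V_GS = V_G = 1.53 V, so V_ov = 1.53 − 1.2 = 0.33 V.
k_n = μ_nC_ox · (W/L) = 2.94 mA/V².
Assume saturation: I_D = ½ k_n V_ov² = 0.5 × 2.94 × 0.33² = 0.16 mA, giving V_DS = V_DD − I_D R_D = 1.76 − 0.16 × 32.9 = -3.51 V.
But -3.51 V < V_ov = 0.33 V, so the device is actually in triode.
In triode I_D = k_n[V_ov V_DS − ½ V_DS²] and I_D = (V_DD − V_DS)/R_D. Equating: 48.4 V_DS² − 32.92 V_DS + 1.76 = 0, giving V_DS = 0.0585 V (the root below V_ov).
I_D = (1.76 − 0.0585) / 32.9 = 0.0517 mA.

I_D = 0.0517 mA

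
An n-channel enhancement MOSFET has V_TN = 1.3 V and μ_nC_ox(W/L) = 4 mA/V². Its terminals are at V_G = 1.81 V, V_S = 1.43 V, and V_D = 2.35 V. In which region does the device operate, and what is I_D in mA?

V_GS = V_G − V_S = 1.81 − 1.43 = 0.38 V; V_DS = V_D − V_S = 2.35 − 1.43 = 0.92 V.
V_GS = 0.38 V < V_TN = 1.3 V, so the transistor is in cutoff.

Cutoff; I_D = 0 mA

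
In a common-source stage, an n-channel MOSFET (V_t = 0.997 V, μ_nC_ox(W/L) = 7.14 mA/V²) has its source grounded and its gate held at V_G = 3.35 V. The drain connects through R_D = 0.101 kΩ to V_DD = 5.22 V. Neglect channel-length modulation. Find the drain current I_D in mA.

V_GS = V_G = 3.35 V, so V_ov = 3.35 − 0.997 = 2.35 V.
Assume saturation: I_D = ½ k_n V_ov² = 0.5 × 7.14 × 2.35² = 19.8 mA, giving V_DS = V_DD − I_D R_D = 5.22 − 19.8 × 0.101 = 3.22 V.
V_DS = 3.22 V ≥ V_ov = 2.35 V, confirming saturation.

I_D = 19.8 mA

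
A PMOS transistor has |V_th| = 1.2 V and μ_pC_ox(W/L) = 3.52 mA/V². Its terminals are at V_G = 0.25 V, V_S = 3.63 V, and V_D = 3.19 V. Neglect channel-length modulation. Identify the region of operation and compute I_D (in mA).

V_SG = V_S − V_G = 3.63 − 0.25 = 3.38 V; V_SD = V_S − V_D = 3.63 − 3.19 = 0.44 V.
V_ov = V_SG − |V_th| = 3.38 − 1.2 = 2.18 V.
Since V_SD = 0.44 V < V_ov = 2.18 V, the device is in the triode region.
I_D = k_p [V_ov · V_SD − ½ V_SD²] = 3.52 × [2.18 × 0.44 − 0.5 × 0.44²] = 3.04 mA.

Triode; I_D = 3.04 mA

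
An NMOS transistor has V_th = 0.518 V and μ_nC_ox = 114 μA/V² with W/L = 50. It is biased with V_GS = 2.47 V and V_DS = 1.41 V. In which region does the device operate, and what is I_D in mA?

k_n = μ_nC_ox · (W/L) = 5.7 mA/V².
V_ov = V_GS − V_th = 2.47 − 0.518 = 1.95 V.
Since V_DS = 1.41 V < V_ov = 1.95 V, the device is in the triode region.
I_D = k_n [V_ov · V_DS − ½ V_DS²] = 5.7 × [1.95 × 1.41 − 0.5 × 1.41²] = 10 mA.

Triode; I_D = 10.0 mA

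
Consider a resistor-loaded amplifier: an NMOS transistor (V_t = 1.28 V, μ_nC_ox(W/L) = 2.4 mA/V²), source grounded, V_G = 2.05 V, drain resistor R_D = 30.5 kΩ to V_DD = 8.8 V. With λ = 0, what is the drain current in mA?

V_GS = V_G = 2.05 V, so V_ov = 2.05 − 1.28 = 0.77 V.
Assume saturation: I_D = ½ k_n V_ov² = 0.5 × 2.4 × 0.77² = 0.711 mA, giving V_DS = V_DD − I_D R_D = 8.8 − 0.711 × 30.5 = -12.9 V.
But -12.9 V < V_ov = 0.77 V, so the device is actually in triode.
In triode I_D = k_n[V_ov V_DS − ½ V_DS²] and I_D = (V_DD − V_DS)/R_D. Equating: 36.6 V_DS² − 57.36 V_DS + 8.8 = 0, giving V_DS = 0.172 V (the root below V_ov).
I_D = (8.8 − 0.172) / 30.5 = 0.283 mA.

I_D = 0.283 mA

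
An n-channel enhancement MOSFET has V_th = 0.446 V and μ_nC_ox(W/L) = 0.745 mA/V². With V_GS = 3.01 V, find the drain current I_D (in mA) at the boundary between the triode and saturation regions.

I_D = 2.45 mA

At the boundary V_DS = V_ov = V_GS − V_th = 3.01 − 0.446 = 2.56 V.
I_D = ½ k_n V_ov² = 0.5 × 0.745 × 2.56² = 2.45 mA.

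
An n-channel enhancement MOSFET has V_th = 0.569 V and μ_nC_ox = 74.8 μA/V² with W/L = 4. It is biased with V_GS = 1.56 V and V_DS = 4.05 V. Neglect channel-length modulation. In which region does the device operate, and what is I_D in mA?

k_n = μ_nC_ox · (W/L) = 0.2992 mA/V².
V_ov = V_GS − V_th = 1.56 − 0.569 = 0.991 V.
Since V_DS = 4.05 V ≥ V_ov = 0.991 V, the device is in saturation.
I_D = ½ k_n V_ov² = 0.5 × 0.2992 × 0.991² = 0.147 mA.

Saturation; I_D = 0.147 mA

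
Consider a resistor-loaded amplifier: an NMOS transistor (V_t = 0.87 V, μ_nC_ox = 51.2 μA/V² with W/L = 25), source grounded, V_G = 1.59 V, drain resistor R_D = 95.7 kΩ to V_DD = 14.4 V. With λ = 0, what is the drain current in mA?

I_D = 0.149 mA

V_GS = V_G = 1.59 V, so V_ov = 1.59 − 0.87 = 0.72 V.
k_n = μ_nC_ox · (W/L) = 1.28 mA/V².
Assume saturation: I_D = ½ k_n V_ov² = 0.5 × 1.28 × 0.72² = 0.332 mA, giving V_DS = V_DD − I_D R_D = 14.4 − 0.332 × 95.7 = -17.4 V.
But -17.4 V < V_ov = 0.72 V, so the device is actually in triode.
In triode I_D = k_n[V_ov V_DS − ½ V_DS²] and I_D = (V_DD − V_DS)/R_D. Equating: 61.2 V_DS² − 89.2 V_DS + 14.4 = 0, giving V_DS = 0.185 V (the root below V_ov).
I_D = (14.4 − 0.185) / 95.7 = 0.149 mA.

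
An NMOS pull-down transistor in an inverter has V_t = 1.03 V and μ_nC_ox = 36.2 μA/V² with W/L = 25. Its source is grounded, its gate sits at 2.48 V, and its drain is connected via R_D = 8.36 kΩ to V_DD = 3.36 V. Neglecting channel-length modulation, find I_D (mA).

V_GS = V_G = 2.48 V, so V_ov = 2.48 − 1.03 = 1.45 V.
k_n = μ_nC_ox · (W/L) = 0.905 mA/V².
Assume saturation: I_D = ½ k_n V_ov² = 0.5 × 0.905 × 1.45² = 0.951 mA, giving V_DS = V_DD − I_D R_D = 3.36 − 0.951 × 8.36 = -4.59 V.
But -4.59 V < V_ov = 1.45 V, so the device is actually in triode.
In triode I_D = k_n[V_ov V_DS − ½ V_DS²] and I_D = (V_DD − V_DS)/R_D. Equating: 3.78 V_DS² − 11.97 V_DS + 3.36 = 0, giving V_DS = 0.311 V (the root below V_ov).
I_D = (3.36 − 0.311) / 8.36 = 0.365 mA.

I_D = 0.365 mA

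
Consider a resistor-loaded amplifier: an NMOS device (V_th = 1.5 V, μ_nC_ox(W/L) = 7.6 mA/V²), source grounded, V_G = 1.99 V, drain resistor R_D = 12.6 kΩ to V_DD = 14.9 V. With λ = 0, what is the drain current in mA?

I_D = 0.912 mA

V_GS = V_G = 1.99 V, so V_ov = 1.99 − 1.5 = 0.49 V.
Assume saturation: I_D = ½ k_n V_ov² = 0.5 × 7.6 × 0.49² = 0.912 mA, giving V_DS = V_DD − I_D R_D = 14.9 − 0.912 × 12.6 = 3.4 V.
V_DS = 3.4 V ≥ V_ov = 0.49 V, confirming saturation.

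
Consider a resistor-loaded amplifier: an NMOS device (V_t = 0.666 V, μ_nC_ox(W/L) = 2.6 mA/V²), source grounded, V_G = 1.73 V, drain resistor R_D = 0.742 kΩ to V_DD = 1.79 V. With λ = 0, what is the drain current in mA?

I_D = 1.36 mA

V_GS = V_G = 1.73 V, so V_ov = 1.73 − 0.666 = 1.06 V.
Assume saturation: I_D = ½ k_n V_ov² = 0.5 × 2.6 × 1.06² = 1.47 mA, giving V_DS = V_DD − I_D R_D = 1.79 − 1.47 × 0.742 = 0.698 V.
But 0.698 V < V_ov = 1.06 V, so the device is actually in triode.
In triode I_D = k_n[V_ov V_DS − ½ V_DS²] and I_D = (V_DD − V_DS)/R_D. Equating: 0.965 V_DS² − 3.053 V_DS + 1.79 = 0, giving V_DS = 0.777 V (the root below V_ov).
I_D = (1.79 − 0.777) / 0.742 = 1.36 mA.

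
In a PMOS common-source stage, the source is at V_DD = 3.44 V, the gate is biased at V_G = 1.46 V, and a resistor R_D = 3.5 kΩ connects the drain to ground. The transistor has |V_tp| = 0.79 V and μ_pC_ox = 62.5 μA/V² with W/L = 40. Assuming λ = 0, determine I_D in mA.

V_SG = V_DD − V_G = 3.44 − 1.46 = 1.98 V, so V_ov = 1.98 − 0.79 = 1.19 V.
k_p = μ_pC_ox · (W/L) = 2.5 mA/V².
Assume saturation: I_D = ½ k_p V_ov² = 0.5 × 2.5 × 1.19² = 1.77 mA, giving V_SD = V_DD − I_D R_D = 3.44 − 1.77 × 3.5 = -2.76 V.
But -2.76 V < V_ov = 1.19 V, so the device is actually in triode.
In triode I_D = k_p[V_ov V_SD − ½ V_SD²] and I_D = (V_DD − V_SD)/R_D. Equating: 4.38 V_SD² − 11.41 V_SD + 3.44 = 0, giving V_SD = 0.348 V (the root below V_ov).
I_D = (3.44 − 0.348) / 3.5 = 0.883 mA.

I_D = 0.883 mA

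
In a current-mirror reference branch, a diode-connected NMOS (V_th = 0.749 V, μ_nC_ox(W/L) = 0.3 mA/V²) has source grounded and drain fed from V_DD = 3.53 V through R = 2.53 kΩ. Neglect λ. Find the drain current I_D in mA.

I_D = 0.430 mA

With gate tied to drain, V_GS = V_DS ≥ V_GS − V_th, so the device is in saturation.
KCL at the drain: ½ k_n (V_GS − V_th)² = (V_DD − V_GS)/R.
Let x = V_GS − 0.749. Then 0.379 x² + x − 2.781 = 0, giving x = 1.69 V (positive root), so V_GS = 2.44 V.
I_D = (V_DD − V_GS)/R = (3.53 − 2.44) / 2.53 = 0.43 mA.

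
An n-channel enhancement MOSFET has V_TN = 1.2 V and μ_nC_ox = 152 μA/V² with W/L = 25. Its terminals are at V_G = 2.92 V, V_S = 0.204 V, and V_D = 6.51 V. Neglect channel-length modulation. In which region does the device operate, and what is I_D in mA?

Saturation; I_D = 4.37 mA

V_GS = V_G − V_S = 2.92 − 0.204 = 2.72 V; V_DS = V_D − V_S = 6.51 − 0.204 = 6.31 V.
k_n = μ_nC_ox · (W/L) = 3.8 mA/V².
V_ov = V_GS − V_TN = 2.72 − 1.2 = 1.52 V.
Since V_DS = 6.31 V ≥ V_ov = 1.52 V, the device is in saturation.
I_D = ½ k_n V_ov² = 0.5 × 3.8 × 1.52² = 4.37 mA.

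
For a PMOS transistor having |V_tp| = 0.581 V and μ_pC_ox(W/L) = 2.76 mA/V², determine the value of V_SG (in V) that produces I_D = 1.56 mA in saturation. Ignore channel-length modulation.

In saturation I_D = ½ k_p (V_SG − |V_tp|)², so V_SG − |V_tp| = √(2 I_D / k_p) = √(2 × 1.56 / 2.76) = 1.06 V.
V_SG = 0.581 + 1.06 = 1.64 V.

V_SG = 1.64 V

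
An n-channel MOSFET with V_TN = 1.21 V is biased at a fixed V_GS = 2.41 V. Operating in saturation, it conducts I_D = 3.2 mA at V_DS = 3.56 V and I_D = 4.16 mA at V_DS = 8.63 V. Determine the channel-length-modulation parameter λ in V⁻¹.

λ = 0.0750 V⁻¹

With V_GS fixed, I_D ∝ (1 + λ V_DS) in saturation, so I_D2/I_D1 = (1 + λ V_DS2)/(1 + λ V_DS1).
4.16/3.2 = 1.3 = (1 + 8.63 λ)/(1 + 3.56 λ).
Solving: λ (I_D1 V_DS2 − I_D2 V_DS1) = I_D2 − I_D1, so λ = (4.16 − 3.2) / (3.2 × 8.63 − 4.16 × 3.56) = 0.96 / 12.8 = 0.075 V⁻¹.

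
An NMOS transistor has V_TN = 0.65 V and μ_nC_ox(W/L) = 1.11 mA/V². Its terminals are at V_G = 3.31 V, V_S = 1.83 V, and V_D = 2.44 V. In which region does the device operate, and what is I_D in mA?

V_GS = V_G − V_S = 3.31 − 1.83 = 1.48 V; V_DS = V_D − V_S = 2.44 − 1.83 = 0.61 V.
V_ov = V_GS − V_TN = 1.48 − 0.65 = 0.83 V.
Since V_DS = 0.61 V < V_ov = 0.83 V, the device is in the triode region.
I_D = k_n [V_ov · V_DS − ½ V_DS²] = 1.11 × [0.83 × 0.61 − 0.5 × 0.61²] = 0.355 mA.

Triode; I_D = 0.355 mA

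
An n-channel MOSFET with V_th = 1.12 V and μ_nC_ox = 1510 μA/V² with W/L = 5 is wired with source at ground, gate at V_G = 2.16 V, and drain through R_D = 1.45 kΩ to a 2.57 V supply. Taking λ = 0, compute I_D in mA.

V_GS = V_G = 2.16 V, so V_ov = 2.16 − 1.12 = 1.04 V.
k_n = μ_nC_ox · (W/L) = 7.55 mA/V².
Assume saturation: I_D = ½ k_n V_ov² = 0.5 × 7.55 × 1.04² = 4.08 mA, giving V_DS = V_DD − I_D R_D = 2.57 − 4.08 × 1.45 = -3.35 V.
But -3.35 V < V_ov = 1.04 V, so the device is actually in triode.
In triode I_D = k_n[V_ov V_DS − ½ V_DS²] and I_D = (V_DD − V_DS)/R_D. Equating: 5.47 V_DS² − 12.39 V_DS + 2.57 = 0, giving V_DS = 0.231 V (the root below V_ov).
I_D = (2.57 − 0.231) / 1.45 = 1.61 mA.

I_D = 1.61 mA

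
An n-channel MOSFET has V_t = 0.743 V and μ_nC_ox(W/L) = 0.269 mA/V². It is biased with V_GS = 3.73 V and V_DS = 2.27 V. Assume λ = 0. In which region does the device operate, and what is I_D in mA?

Triode; I_D = 1.13 mA

V_ov = V_GS − V_t = 3.73 − 0.743 = 2.99 V.
Since V_DS = 2.27 V < V_ov = 2.99 V, the device is in the triode region.
I_D = k_n [V_ov · V_DS − ½ V_DS²] = 0.269 × [2.99 × 2.27 − 0.5 × 2.27²] = 1.13 mA.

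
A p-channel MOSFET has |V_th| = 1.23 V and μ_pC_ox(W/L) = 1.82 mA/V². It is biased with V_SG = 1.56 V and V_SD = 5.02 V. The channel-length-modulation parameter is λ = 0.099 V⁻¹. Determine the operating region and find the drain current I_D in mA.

V_ov = V_SG − |V_th| = 1.56 − 1.23 = 0.33 V.
Since V_SD = 5.02 V ≥ V_ov = 0.33 V, the device is in saturation.
I_D = ½ k_p V_ov² (1 + λ V_SD) = 0.5 × 1.82 × 0.33² × (1 + 0.099 × 5.02) = 0.148 mA.

Saturation; I_D = 0.148 mA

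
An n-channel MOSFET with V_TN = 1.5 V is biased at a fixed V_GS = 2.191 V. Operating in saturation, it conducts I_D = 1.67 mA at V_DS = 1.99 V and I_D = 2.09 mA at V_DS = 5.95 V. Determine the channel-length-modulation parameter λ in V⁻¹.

With V_GS fixed, I_D ∝ (1 + λ V_DS) in saturation, so I_D2/I_D1 = (1 + λ V_DS2)/(1 + λ V_DS1).
2.09/1.67 = 1.251 = (1 + 5.95 λ)/(1 + 1.99 λ).
Solving: λ (I_D1 V_DS2 − I_D2 V_DS1) = I_D2 − I_D1, so λ = (2.09 − 1.67) / (1.67 × 5.95 − 2.09 × 1.99) = 0.42 / 5.78 = 0.0727 V⁻¹.

λ = 0.0727 V⁻¹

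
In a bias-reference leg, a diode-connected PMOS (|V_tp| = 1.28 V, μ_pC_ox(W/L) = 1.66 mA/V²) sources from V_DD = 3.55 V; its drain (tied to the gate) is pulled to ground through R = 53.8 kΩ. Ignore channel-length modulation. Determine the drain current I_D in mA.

I_D = 0.0382 mA

With gate tied to drain, V_SG = V_SD ≥ V_SG − |V_tp|, so the device is in saturation.
KCL at the drain: ½ k_p (V_SG − |V_tp|)² = (V_DD − V_SG)/R.
Let x = V_SG − 1.28. Then 44.7 x² + x − 2.27 = 0, giving x = 0.215 V (positive root), so V_SG = 1.49 V.
I_D = (V_DD − V_SG)/R = (3.55 − 1.49) / 53.8 = 0.0382 mA.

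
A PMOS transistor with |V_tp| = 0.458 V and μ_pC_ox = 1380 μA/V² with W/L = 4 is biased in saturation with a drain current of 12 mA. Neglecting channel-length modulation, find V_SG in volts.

V_SG = 2.54 V

k_p = μ_pC_ox · (W/L) = 5.52 mA/V².
In saturation I_D = ½ k_p (V_SG − |V_tp|)², so V_SG − |V_tp| = √(2 I_D / k_p) = √(2 × 12 / 5.52) = 2.09 V.
V_SG = 0.458 + 2.09 = 2.54 V.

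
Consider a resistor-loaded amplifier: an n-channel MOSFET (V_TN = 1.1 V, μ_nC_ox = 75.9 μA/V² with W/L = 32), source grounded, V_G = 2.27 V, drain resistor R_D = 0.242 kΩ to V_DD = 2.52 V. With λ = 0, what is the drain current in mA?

V_GS = V_G = 2.27 V, so V_ov = 2.27 − 1.1 = 1.17 V.
k_n = μ_nC_ox · (W/L) = 2.429 mA/V².
Assume saturation: I_D = ½ k_n V_ov² = 0.5 × 2.429 × 1.17² = 1.66 mA, giving V_DS = V_DD − I_D R_D = 2.52 − 1.66 × 0.242 = 2.12 V.
V_DS = 2.12 V ≥ V_ov = 1.17 V, confirming saturation.

I_D = 1.66 mA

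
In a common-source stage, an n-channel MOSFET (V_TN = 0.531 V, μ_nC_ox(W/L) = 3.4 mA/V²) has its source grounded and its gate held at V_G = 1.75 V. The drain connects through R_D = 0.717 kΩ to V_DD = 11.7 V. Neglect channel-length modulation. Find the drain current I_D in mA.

I_D = 2.53 mA

V_GS = V_G = 1.75 V, so V_ov = 1.75 − 0.531 = 1.22 V.
Assume saturation: I_D = ½ k_n V_ov² = 0.5 × 3.4 × 1.22² = 2.53 mA, giving V_DS = V_DD − I_D R_D = 11.7 − 2.53 × 0.717 = 9.89 V.
V_DS = 9.89 V ≥ V_ov = 1.22 V, confirming saturation.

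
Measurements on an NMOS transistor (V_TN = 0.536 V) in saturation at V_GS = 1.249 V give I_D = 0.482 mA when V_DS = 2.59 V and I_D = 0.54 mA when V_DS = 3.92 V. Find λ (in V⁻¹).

With V_GS fixed, I_D ∝ (1 + λ V_DS) in saturation, so I_D2/I_D1 = (1 + λ V_DS2)/(1 + λ V_DS1).
0.54/0.482 = 1.12 = (1 + 3.92 λ)/(1 + 2.59 λ).
Solving: λ (I_D1 V_DS2 − I_D2 V_DS1) = I_D2 − I_D1, so λ = (0.54 − 0.482) / (0.482 × 3.92 − 0.54 × 2.59) = 0.058 / 0.491 = 0.118 V⁻¹.

λ = 0.118 V⁻¹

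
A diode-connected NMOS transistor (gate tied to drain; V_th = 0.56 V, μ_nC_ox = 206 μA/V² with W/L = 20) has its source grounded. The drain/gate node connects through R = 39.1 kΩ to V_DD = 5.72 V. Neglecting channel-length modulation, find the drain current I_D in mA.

With gate tied to drain, V_GS = V_DS ≥ V_GS − V_th, so the device is in saturation.
k_n = μ_nC_ox · (W/L) = 4.12 mA/V².
KCL at the drain: ½ k_n (V_GS − V_th)² = (V_DD − V_GS)/R.
Let x = V_GS − 0.56. Then 80.5 x² + x − 5.16 = 0, giving x = 0.247 V (positive root), so V_GS = 0.807 V.
I_D = (V_DD − V_GS)/R = (5.72 − 0.807) / 39.1 = 0.126 mA.

I_D = 0.126 mA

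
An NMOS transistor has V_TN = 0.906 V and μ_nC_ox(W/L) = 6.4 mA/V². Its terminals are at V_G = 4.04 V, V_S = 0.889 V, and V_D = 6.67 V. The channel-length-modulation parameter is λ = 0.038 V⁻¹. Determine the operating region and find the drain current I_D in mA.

V_GS = V_G − V_S = 4.04 − 0.889 = 3.15 V; V_DS = V_D − V_S = 6.67 − 0.889 = 5.78 V.
V_ov = V_GS − V_TN = 3.15 − 0.906 = 2.24 V.
Since V_DS = 5.78 V ≥ V_ov = 2.24 V, the device is in saturation.
I_D = ½ k_n V_ov² (1 + λ V_DS) = 0.5 × 6.4 × 2.24² × (1 + 0.038 × 5.78) = 19.7 mA.

Saturation; I_D = 19.7 mA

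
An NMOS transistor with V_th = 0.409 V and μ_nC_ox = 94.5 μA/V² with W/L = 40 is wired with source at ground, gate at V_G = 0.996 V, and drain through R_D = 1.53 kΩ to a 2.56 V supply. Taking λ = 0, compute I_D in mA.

I_D = 0.651 mA

V_GS = V_G = 0.996 V, so V_ov = 0.996 − 0.409 = 0.587 V.
k_n = μ_nC_ox · (W/L) = 3.78 mA/V².
Assume saturation: I_D = ½ k_n V_ov² = 0.5 × 3.78 × 0.587² = 0.651 mA, giving V_DS = V_DD − I_D R_D = 2.56 − 0.651 × 1.53 = 1.56 V.
V_DS = 1.56 V ≥ V_ov = 0.587 V, confirming saturation.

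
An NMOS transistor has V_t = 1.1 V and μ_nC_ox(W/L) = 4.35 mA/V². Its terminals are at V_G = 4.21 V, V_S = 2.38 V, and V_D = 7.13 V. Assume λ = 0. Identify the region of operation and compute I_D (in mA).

V_GS = V_G − V_S = 4.21 − 2.38 = 1.83 V; V_DS = V_D − V_S = 7.13 − 2.38 = 4.75 V.
V_ov = V_GS − V_t = 1.83 − 1.1 = 0.73 V.
Since V_DS = 4.75 V ≥ V_ov = 0.73 V, the device is in saturation.
I_D = ½ k_n V_ov² = 0.5 × 4.35 × 0.73² = 1.16 mA.

Saturation; I_D = 1.16 mA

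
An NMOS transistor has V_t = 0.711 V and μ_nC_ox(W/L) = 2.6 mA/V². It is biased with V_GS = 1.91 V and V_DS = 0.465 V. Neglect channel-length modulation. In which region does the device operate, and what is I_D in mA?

Triode; I_D = 1.17 mA

V_ov = V_GS − V_t = 1.91 − 0.711 = 1.2 V.
Since V_DS = 0.465 V < V_ov = 1.2 V, the device is in the triode region.
I_D = k_n [V_ov · V_DS − ½ V_DS²] = 2.6 × [1.2 × 0.465 − 0.5 × 0.465²] = 1.17 mA.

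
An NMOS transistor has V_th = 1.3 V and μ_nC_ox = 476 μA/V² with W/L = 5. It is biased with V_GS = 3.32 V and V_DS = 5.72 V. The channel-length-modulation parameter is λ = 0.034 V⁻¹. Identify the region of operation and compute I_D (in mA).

Saturation; I_D = 5.80 mA

k_n = μ_nC_ox · (W/L) = 2.38 mA/V².
V_ov = V_GS − V_th = 3.32 − 1.3 = 2.02 V.
Since V_DS = 5.72 V ≥ V_ov = 2.02 V, the device is in saturation.
I_D = ½ k_n V_ov² (1 + λ V_DS) = 0.5 × 2.38 × 2.02² × (1 + 0.034 × 5.72) = 5.8 mA.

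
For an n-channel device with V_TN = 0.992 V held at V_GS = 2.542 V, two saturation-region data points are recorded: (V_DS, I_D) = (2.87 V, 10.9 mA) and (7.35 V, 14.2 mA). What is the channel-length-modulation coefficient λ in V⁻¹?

With V_GS fixed, I_D ∝ (1 + λ V_DS) in saturation, so I_D2/I_D1 = (1 + λ V_DS2)/(1 + λ V_DS1).
14.2/10.9 = 1.303 = (1 + 7.35 λ)/(1 + 2.87 λ).
Solving: λ (I_D1 V_DS2 − I_D2 V_DS1) = I_D2 − I_D1, so λ = (14.2 − 10.9) / (10.9 × 7.35 − 14.2 × 2.87) = 3.3 / 39.4 = 0.0838 V⁻¹.

λ = 0.0838 V⁻¹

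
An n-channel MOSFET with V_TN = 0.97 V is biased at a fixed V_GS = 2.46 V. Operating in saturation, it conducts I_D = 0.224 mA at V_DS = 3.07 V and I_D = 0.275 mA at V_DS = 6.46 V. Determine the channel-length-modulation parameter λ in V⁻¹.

With V_GS fixed, I_D ∝ (1 + λ V_DS) in saturation, so I_D2/I_D1 = (1 + λ V_DS2)/(1 + λ V_DS1).
0.275/0.224 = 1.228 = (1 + 6.46 λ)/(1 + 3.07 λ).
Solving: λ (I_D1 V_DS2 − I_D2 V_DS1) = I_D2 − I_D1, so λ = (0.275 − 0.224) / (0.224 × 6.46 − 0.275 × 3.07) = 0.051 / 0.603 = 0.0846 V⁻¹.

λ = 0.0846 V⁻¹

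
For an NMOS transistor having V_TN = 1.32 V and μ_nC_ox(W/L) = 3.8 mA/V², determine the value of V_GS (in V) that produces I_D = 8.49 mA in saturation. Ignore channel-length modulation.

In saturation I_D = ½ k_n (V_GS − V_TN)², so V_GS − V_TN = √(2 I_D / k_n) = √(2 × 8.49 / 3.8) = 2.11 V.
V_GS = 1.32 + 2.11 = 3.43 V.

V_GS = 3.43 V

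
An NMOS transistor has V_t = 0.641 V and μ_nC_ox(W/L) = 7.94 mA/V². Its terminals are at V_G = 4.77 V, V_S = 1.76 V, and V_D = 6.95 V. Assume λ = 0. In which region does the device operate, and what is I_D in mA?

Saturation; I_D = 22.3 mA

V_GS = V_G − V_S = 4.77 − 1.76 = 3.01 V; V_DS = V_D − V_S = 6.95 − 1.76 = 5.19 V.
V_ov = V_GS − V_t = 3.01 − 0.641 = 2.37 V.
Since V_DS = 5.19 V ≥ V_ov = 2.37 V, the device is in saturation.
I_D = ½ k_n V_ov² = 0.5 × 7.94 × 2.37² = 22.3 mA.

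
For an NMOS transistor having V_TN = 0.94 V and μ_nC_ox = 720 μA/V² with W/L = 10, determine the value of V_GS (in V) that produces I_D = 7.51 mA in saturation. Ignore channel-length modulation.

k_n = μ_nC_ox · (W/L) = 7.2 mA/V².
In saturation I_D = ½ k_n (V_GS − V_TN)², so V_GS − V_TN = √(2 I_D / k_n) = √(2 × 7.51 / 7.2) = 1.44 V.
V_GS = 0.94 + 1.44 = 2.38 V.

V_GS = 2.38 V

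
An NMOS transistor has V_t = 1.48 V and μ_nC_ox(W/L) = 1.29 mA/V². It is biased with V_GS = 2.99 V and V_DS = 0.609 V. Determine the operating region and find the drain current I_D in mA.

Triode; I_D = 0.947 mA

V_ov = V_GS − V_t = 2.99 − 1.48 = 1.51 V.
Since V_DS = 0.609 V < V_ov = 1.51 V, the device is in the triode region.
I_D = k_n [V_ov · V_DS − ½ V_DS²] = 1.29 × [1.51 × 0.609 − 0.5 × 0.609²] = 0.947 mA.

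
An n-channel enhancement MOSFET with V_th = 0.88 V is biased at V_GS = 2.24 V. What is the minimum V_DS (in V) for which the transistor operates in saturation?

The boundary between triode and saturation is V_DS = V_GS − V_th = V_ov.
V_ov = 2.24 − 0.88 = 1.36 V.

V_DS,sat = 1.36 V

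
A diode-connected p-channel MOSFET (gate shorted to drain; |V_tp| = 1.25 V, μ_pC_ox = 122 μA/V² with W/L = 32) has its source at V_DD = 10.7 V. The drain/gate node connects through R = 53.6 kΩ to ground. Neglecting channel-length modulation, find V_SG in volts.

V_SG = 1.55 V

With gate tied to drain, V_SG = V_SD ≥ V_SG − |V_tp|, so the device is in saturation.
k_p = μ_pC_ox · (W/L) = 3.904 mA/V².
KCL at the drain: ½ k_p (V_SG − |V_tp|)² = (V_DD − V_SG)/R.
Let x = V_SG − 1.25. Then 105 x² + x − 9.45 = 0, giving x = 0.296 V (positive root), so V_SG = 1.55 V.
I_D = (V_DD − V_SG)/R = (10.7 − 1.55) / 53.6 = 0.171 mA.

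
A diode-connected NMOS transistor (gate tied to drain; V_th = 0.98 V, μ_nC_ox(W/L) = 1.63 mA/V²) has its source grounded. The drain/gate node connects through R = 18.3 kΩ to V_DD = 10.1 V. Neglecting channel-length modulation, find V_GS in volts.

With gate tied to drain, V_GS = V_DS ≥ V_GS − V_th, so the device is in saturation.
KCL at the drain: ½ k_n (V_GS − V_th)² = (V_DD − V_GS)/R.
Let x = V_GS − 0.98. Then 14.9 x² + x − 9.12 = 0, giving x = 0.749 V (positive root), so V_GS = 1.73 V.
I_D = (V_DD − V_GS)/R = (10.1 − 1.73) / 18.3 = 0.457 mA.

V_GS = 1.73 V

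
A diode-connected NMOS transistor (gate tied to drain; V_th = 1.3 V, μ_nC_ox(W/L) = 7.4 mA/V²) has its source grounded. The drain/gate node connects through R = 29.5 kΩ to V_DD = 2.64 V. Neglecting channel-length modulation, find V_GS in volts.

With gate tied to drain, V_GS = V_DS ≥ V_GS − V_th, so the device is in saturation.
KCL at the drain: ½ k_n (V_GS − V_th)² = (V_DD − V_GS)/R.
Let x = V_GS − 1.3. Then 109 x² + x − 1.34 = 0, giving x = 0.106 V (positive root), so V_GS = 1.41 V.
I_D = (V_DD − V_GS)/R = (2.64 − 1.41) / 29.5 = 0.0418 mA.

V_GS = 1.41 V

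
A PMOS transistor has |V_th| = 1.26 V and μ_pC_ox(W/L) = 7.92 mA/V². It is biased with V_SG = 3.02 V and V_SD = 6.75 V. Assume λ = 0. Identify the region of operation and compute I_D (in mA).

Saturation; I_D = 12.3 mA

V_ov = V_SG − |V_th| = 3.02 − 1.26 = 1.76 V.
Since V_SD = 6.75 V ≥ V_ov = 1.76 V, the device is in saturation.
I_D = ½ k_p V_ov² = 0.5 × 7.92 × 1.76² = 12.3 mA.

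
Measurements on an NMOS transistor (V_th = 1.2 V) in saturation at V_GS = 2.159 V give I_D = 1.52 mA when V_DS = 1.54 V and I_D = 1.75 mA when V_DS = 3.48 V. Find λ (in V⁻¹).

With V_GS fixed, I_D ∝ (1 + λ V_DS) in saturation, so I_D2/I_D1 = (1 + λ V_DS2)/(1 + λ V_DS1).
1.75/1.52 = 1.151 = (1 + 3.48 λ)/(1 + 1.54 λ).
Solving: λ (I_D1 V_DS2 − I_D2 V_DS1) = I_D2 − I_D1, so λ = (1.75 − 1.52) / (1.52 × 3.48 − 1.75 × 1.54) = 0.23 / 2.59 = 0.0886 V⁻¹.

λ = 0.0886 V⁻¹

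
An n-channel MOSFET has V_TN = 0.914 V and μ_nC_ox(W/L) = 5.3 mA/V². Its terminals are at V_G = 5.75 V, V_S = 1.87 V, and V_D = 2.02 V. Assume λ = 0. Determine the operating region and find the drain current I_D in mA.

V_GS = V_G − V_S = 5.75 − 1.87 = 3.88 V; V_DS = V_D − V_S = 2.02 − 1.87 = 0.15 V.
V_ov = V_GS − V_TN = 3.88 − 0.914 = 2.97 V.
Since V_DS = 0.15 V < V_ov = 2.97 V, the device is in the triode region.
I_D = k_n [V_ov · V_DS − ½ V_DS²] = 5.3 × [2.97 × 0.15 − 0.5 × 0.15²] = 2.3 mA.

Triode; I_D = 2.30 mA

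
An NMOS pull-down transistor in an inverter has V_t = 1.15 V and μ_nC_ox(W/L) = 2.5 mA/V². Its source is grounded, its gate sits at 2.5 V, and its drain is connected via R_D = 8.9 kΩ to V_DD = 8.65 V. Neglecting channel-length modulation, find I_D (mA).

V_GS = V_G = 2.5 V, so V_ov = 2.5 − 1.15 = 1.35 V.
Assume saturation: I_D = ½ k_n V_ov² = 0.5 × 2.5 × 1.35² = 2.28 mA, giving V_DS = V_DD − I_D R_D = 8.65 − 2.28 × 8.9 = -11.6 V.
But -11.6 V < V_ov = 1.35 V, so the device is actually in triode.
In triode I_D = k_n[V_ov V_DS − ½ V_DS²] and I_D = (V_DD − V_DS)/R_D. Equating: 11.1 V_DS² − 31.04 V_DS + 8.65 = 0, giving V_DS = 0.314 V (the root below V_ov).
I_D = (8.65 − 0.314) / 8.9 = 0.937 mA.

I_D = 0.937 mA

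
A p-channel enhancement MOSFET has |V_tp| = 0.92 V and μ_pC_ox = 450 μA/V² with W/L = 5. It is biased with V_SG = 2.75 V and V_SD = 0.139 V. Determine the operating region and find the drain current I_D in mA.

k_p = μ_pC_ox · (W/L) = 2.25 mA/V².
V_ov = V_SG − |V_tp| = 2.75 − 0.92 = 1.83 V.
Since V_SD = 0.139 V < V_ov = 1.83 V, the device is in the triode region.
I_D = k_p [V_ov · V_SD − ½ V_SD²] = 2.25 × [1.83 × 0.139 − 0.5 × 0.139²] = 0.551 mA.

Triode; I_D = 0.551 mA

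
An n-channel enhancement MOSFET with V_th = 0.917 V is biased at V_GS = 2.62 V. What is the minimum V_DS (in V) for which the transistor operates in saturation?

V_DS,sat = 1.70 V

The boundary between triode and saturation is V_DS = V_GS − V_th = V_ov.
V_ov = 2.62 − 0.917 = 1.7 V.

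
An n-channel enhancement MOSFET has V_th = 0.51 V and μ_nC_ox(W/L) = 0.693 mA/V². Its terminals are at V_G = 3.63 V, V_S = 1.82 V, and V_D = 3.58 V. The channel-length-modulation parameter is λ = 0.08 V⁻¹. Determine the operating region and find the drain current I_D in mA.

Saturation; I_D = 0.668 mA

V_GS = V_G − V_S = 3.63 − 1.82 = 1.81 V; V_DS = V_D − V_S = 3.58 − 1.82 = 1.76 V.
V_ov = V_GS − V_th = 1.81 − 0.51 = 1.3 V.
Since V_DS = 1.76 V ≥ V_ov = 1.3 V, the device is in saturation.
I_D = ½ k_n V_ov² (1 + λ V_DS) = 0.5 × 0.693 × 1.3² × (1 + 0.08 × 1.76) = 0.668 mA.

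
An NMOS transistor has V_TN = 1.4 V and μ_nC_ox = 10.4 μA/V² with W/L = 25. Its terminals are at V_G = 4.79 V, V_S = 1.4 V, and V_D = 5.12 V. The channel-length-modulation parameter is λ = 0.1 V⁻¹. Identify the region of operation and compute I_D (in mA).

V_GS = V_G − V_S = 4.79 − 1.4 = 3.39 V; V_DS = V_D − V_S = 5.12 − 1.4 = 3.72 V.
k_n = μ_nC_ox · (W/L) = 0.26 mA/V².
V_ov = V_GS − V_TN = 3.39 − 1.4 = 1.99 V.
Since V_DS = 3.72 V ≥ V_ov = 1.99 V, the device is in saturation.
I_D = ½ k_n V_ov² (1 + λ V_DS) = 0.5 × 0.26 × 1.99² × (1 + 0.1 × 3.72) = 0.706 mA.

Saturation; I_D = 0.706 mA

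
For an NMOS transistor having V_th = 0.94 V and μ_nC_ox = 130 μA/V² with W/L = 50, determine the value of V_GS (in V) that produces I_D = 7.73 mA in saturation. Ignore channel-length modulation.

V_GS = 2.48 V

k_n = μ_nC_ox · (W/L) = 6.5 mA/V².
In saturation I_D = ½ k_n (V_GS − V_th)², so V_GS − V_th = √(2 I_D / k_n) = √(2 × 7.73 / 6.5) = 1.54 V.
V_GS = 0.94 + 1.54 = 2.48 V.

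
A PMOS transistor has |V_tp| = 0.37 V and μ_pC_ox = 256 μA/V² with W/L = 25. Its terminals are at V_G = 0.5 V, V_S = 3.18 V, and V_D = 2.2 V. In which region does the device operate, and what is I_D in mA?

Triode; I_D = 11.4 mA

V_SG = V_S − V_G = 3.18 − 0.5 = 2.68 V; V_SD = V_S − V_D = 3.18 − 2.2 = 0.98 V.
k_p = μ_pC_ox · (W/L) = 6.4 mA/V².
V_ov = V_SG − |V_tp| = 2.68 − 0.37 = 2.31 V.
Since V_SD = 0.98 V < V_ov = 2.31 V, the device is in the triode region.
I_D = k_p [V_ov · V_SD − ½ V_SD²] = 6.4 × [2.31 × 0.98 − 0.5 × 0.98²] = 11.4 mA.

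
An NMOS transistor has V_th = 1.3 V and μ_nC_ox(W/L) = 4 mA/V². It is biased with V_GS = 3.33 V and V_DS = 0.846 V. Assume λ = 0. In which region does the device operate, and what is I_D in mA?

Triode; I_D = 5.44 mA

V_ov = V_GS − V_th = 3.33 − 1.3 = 2.03 V.
Since V_DS = 0.846 V < V_ov = 2.03 V, the device is in the triode region.
I_D = k_n [V_ov · V_DS − ½ V_DS²] = 4 × [2.03 × 0.846 − 0.5 × 0.846²] = 5.44 mA.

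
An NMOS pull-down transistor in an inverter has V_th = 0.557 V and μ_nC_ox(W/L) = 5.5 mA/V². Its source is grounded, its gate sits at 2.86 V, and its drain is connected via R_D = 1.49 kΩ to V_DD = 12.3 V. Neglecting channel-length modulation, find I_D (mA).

I_D = 7.77 mA

V_GS = V_G = 2.86 V, so V_ov = 2.86 − 0.557 = 2.3 V.
Assume saturation: I_D = ½ k_n V_ov² = 0.5 × 5.5 × 2.3² = 14.6 mA, giving V_DS = V_DD − I_D R_D = 12.3 − 14.6 × 1.49 = -9.43 V.
But -9.43 V < V_ov = 2.3 V, so the device is actually in triode.
In triode I_D = k_n[V_ov V_DS − ½ V_DS²] and I_D = (V_DD − V_DS)/R_D. Equating: 4.1 V_DS² − 19.87 V_DS + 12.3 = 0, giving V_DS = 0.728 V (the root below V_ov).
I_D = (12.3 − 0.728) / 1.49 = 7.77 mA.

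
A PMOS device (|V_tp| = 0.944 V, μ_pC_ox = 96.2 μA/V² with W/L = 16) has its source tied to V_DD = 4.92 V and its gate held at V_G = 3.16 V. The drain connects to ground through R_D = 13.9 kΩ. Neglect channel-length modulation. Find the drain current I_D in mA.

I_D = 0.330 mA

V_SG = V_DD − V_G = 4.92 − 3.16 = 1.76 V, so V_ov = 1.76 − 0.944 = 0.816 V.
k_p = μ_pC_ox · (W/L) = 1.539 mA/V².
Assume saturation: I_D = ½ k_p V_ov² = 0.5 × 1.539 × 0.816² = 0.512 mA, giving V_SD = V_DD − I_D R_D = 4.92 − 0.512 × 13.9 = -2.2 V.
But -2.2 V < V_ov = 0.816 V, so the device is actually in triode.
In triode I_D = k_p[V_ov V_SD − ½ V_SD²] and I_D = (V_DD − V_SD)/R_D. Equating: 10.7 V_SD² − 18.46 V_SD + 4.92 = 0, giving V_SD = 0.329 V (the root below V_ov).
I_D = (4.92 − 0.329) / 13.9 = 0.33 mA.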